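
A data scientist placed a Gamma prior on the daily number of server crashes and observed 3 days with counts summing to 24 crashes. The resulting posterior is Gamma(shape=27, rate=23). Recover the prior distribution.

Gamma(shape=3, rate=20)

Gamma–Poisson conjugacy: posterior shape = α + Σxᵢ, posterior rate = β + n.
So α = 27 − 24 = 3 and β = 23 − 3 = 20.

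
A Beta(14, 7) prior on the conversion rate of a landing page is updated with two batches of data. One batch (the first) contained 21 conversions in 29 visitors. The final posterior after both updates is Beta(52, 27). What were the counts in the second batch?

17 conversions and 12 bounces

Sequential conjugate updates are equivalent to a single update on the pooled data, so total successes = posterior α − prior α and total failures = posterior β − prior β.
Total across both batches: 52−14=38 conversions, 27−7=20 bounces.
Subtract the first batch: 38−21=17 conversions and 20−8=12 bounces.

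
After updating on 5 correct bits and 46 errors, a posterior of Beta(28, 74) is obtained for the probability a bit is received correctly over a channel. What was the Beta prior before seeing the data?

Beta is conjugate to the binomial likelihood: posterior = Beta(a+s, b+f).
So a = 28 − 5 = 23 and b = 74 − 46 = 28.

Beta(23, 28)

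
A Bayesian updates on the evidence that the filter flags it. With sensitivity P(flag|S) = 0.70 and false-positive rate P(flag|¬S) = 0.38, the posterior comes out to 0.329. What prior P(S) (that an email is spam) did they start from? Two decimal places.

P(S) = 0.21

Bayes' rule in odds form gives O(S|E) = O(S)·[P(E|S)/P(E|¬S)], hence O(S) = O(S|E)/LR.
Posterior odds = 0.329/(1−0.329) = 0.4903. LR = 0.70/0.38 = 1.8421.
Prior odds = 0.4903/1.8421 = 0.2662, so P(S) = 0.2662/(1+0.2662) ≈ 0.21.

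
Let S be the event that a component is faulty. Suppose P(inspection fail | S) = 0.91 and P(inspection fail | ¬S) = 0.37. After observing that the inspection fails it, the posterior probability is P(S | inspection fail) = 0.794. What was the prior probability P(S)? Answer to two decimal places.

Bayes' rule in odds form gives O(S|E) = O(S)·[P(E|S)/P(E|¬S)], hence O(S) = O(S|E)/LR.
Posterior odds = 0.794/(1−0.794) = 3.8544. LR = 0.91/0.37 = 2.4595.
Prior odds = 3.8544/2.4595 = 1.5671, so P(S) = 1.5671/(1+1.5671) ≈ 0.61.

P(S) = 0.61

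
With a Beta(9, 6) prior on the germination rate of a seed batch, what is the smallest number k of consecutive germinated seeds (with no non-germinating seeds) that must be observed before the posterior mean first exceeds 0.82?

After k germinated seeds and 0 non-germinating seeds the posterior is Beta(9+k, 6), with mean (9+k)/(9+6+k).
Set (9+k)/(15+k) > 0.82 and solve: k > (0.82·15 − 9)/(1 − 0.82) = 18.333.
The smallest integer exceeding 18.333 is 19, and checking k=19: (28)/(34) = 0.8235 > 0.82.

k = 19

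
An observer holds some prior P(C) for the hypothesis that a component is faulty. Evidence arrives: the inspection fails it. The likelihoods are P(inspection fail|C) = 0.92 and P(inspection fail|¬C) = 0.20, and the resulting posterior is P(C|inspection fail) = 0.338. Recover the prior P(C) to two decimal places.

P(C) = 0.10

Bayes' rule in odds form gives O(C|E) = O(C)·[P(E|C)/P(E|¬C)], hence O(C) = O(C|E)/LR.
Posterior odds = 0.338/(1−0.338) = 0.5106. LR = 0.92/0.20 = 4.6000.
Prior odds = 0.5106/4.6000 = 0.1110, so P(C) = 0.1110/(1+0.1110) ≈ 0.10.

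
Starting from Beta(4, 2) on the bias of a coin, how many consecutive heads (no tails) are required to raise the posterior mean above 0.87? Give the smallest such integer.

k = 10

After k heads and 0 tails the posterior is Beta(4+k, 2), with mean (4+k)/(4+2+k).
Set (4+k)/(6+k) > 0.87 and solve: k > (0.87·6 − 4)/(1 − 0.87) = 9.385.
The smallest integer exceeding 9.385 is 10.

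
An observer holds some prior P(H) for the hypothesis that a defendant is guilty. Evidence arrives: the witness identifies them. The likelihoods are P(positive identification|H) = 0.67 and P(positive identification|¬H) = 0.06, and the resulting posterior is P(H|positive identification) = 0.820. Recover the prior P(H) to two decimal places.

In odds form, posterior odds = prior odds × likelihood ratio, so prior odds = posterior odds ÷ LR.
Posterior odds = 0.820/(1−0.820) = 4.5556. LR = 0.67/0.06 = 11.1667.
Prior odds = 4.5556/11.1667 = 0.4080, so P(H) = 0.4080/(1+0.4080) ≈ 0.29.

P(H) = 0.29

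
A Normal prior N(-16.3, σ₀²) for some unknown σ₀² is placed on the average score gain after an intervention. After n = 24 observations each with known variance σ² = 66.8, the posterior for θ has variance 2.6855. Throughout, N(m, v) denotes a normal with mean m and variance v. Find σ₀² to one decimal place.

σ₀² = 76.4

For the Normal–Normal model with known σ², precisions add: τ_n = τ₀ + n/σ².
So 1/σ₀² = 1/2.6855 − 24/66.8 = 0.372370 − 0.359281 = 0.013089.
Hence σ₀² = 1/0.013089 ≈ 76.4.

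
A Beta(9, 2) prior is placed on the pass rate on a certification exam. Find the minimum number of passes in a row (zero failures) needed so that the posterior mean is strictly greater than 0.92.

After k passes and 0 failures the posterior is Beta(9+k, 2), with mean (9+k)/(9+2+k).
Set (9+k)/(11+k) > 0.92 and solve: k > (0.92·11 − 9)/(1 − 0.92) = 14.000.
The smallest integer exceeding 14.000 is 15.

k = 15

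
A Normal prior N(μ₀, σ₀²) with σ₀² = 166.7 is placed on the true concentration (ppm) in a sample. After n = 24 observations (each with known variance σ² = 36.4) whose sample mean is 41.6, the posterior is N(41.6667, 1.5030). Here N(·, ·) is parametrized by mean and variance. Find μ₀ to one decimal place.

μ₀ = 49.0

With known observation variance, the Normal–Normal posterior has precision τ_n = τ₀ + n/σ² and mean μ_n = (τ₀μ₀ + (n/σ²)x̄)/τ_n.
Here τ₀ = 1/166.7 = 0.005999 and τ_data = 24/36.4 = 0.659341, so τ_n = 0.665340.
Rearranging for μ₀: μ₀ = (μ_n·τ_n − τ_data·x̄)/τ₀ = (41.6667·0.665340 − 0.659341·41.6) / 0.005999 = 0.293937/0.005999 ≈ 49.0.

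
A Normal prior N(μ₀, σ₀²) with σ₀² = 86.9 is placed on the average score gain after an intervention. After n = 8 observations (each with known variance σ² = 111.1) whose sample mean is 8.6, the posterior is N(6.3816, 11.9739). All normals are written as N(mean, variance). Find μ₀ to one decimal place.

The posterior mean is a precision-weighted average: μ_n = (τ₀μ₀ + τ_data·x̄)/(τ₀+τ_data), with τ₀=1/σ₀² and τ_data=n/σ².
Here τ₀ = 1/86.9 = 0.011507 and τ_data = 8/111.1 = 0.072007, so τ_n = 0.083514.
Rearranging for μ₀: μ₀ = (μ_n·τ_n − τ_data·x̄)/τ₀ = (6.3816·0.083514 − 0.072007·8.6) / 0.011507 = -0.086307/0.011507 ≈ -7.5.

μ₀ = -7.5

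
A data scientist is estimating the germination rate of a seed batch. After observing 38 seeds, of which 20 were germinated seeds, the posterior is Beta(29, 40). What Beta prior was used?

Beta is conjugate to the binomial likelihood: posterior = Beta(a+s, b+f).
Subtract the data counts: 29−20=9, 40−18=22.

Beta(9, 22)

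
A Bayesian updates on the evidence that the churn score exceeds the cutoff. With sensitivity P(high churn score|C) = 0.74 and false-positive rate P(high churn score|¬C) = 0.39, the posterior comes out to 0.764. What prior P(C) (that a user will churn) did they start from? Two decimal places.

In odds form, posterior odds = prior odds × likelihood ratio, so prior odds = posterior odds ÷ LR.
Posterior odds = 0.764/(1−0.764) = 3.2373. LR = 0.74/0.39 = 1.8974.
Prior odds = 3.2373/1.8974 = 1.7062, so P(C) = 1.7062/(1+1.7062) ≈ 0.63.

P(C) = 0.63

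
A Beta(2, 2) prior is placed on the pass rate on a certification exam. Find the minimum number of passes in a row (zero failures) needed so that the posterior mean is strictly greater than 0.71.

After k passes and 0 failures the posterior is Beta(2+k, 2), with mean (2+k)/(2+2+k).
Set (2+k)/(4+k) > 0.71 and solve: k > (0.71·4 − 2)/(1 − 0.71) = 2.897.
The smallest integer exceeding 2.897 is 3, and checking k=3: (5)/(7) = 0.7143 > 0.71.

k = 3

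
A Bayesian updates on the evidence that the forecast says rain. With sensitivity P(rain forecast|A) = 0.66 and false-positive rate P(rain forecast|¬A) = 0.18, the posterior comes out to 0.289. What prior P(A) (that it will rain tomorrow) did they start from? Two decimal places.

In odds form, posterior odds = prior odds × likelihood ratio, so prior odds = posterior odds ÷ LR.
Posterior odds = 0.289/(1−0.289) = 0.4065. LR = 0.66/0.18 = 3.6667.
Prior odds = 0.4065/3.6667 = 0.1109, so P(A) = 0.1109/(1+0.1109) ≈ 0.10.

P(A) = 0.10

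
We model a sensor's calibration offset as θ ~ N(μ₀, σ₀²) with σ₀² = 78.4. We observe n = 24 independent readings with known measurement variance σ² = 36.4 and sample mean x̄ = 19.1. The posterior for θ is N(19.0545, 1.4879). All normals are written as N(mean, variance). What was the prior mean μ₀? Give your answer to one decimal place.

With known observation variance, the Normal–Normal posterior has precision τ_n = τ₀ + n/σ² and mean μ_n = (τ₀μ₀ + (n/σ²)x̄)/τ_n.
Here τ₀ = 1/78.4 = 0.012755 and τ_data = 24/36.4 = 0.659341, so τ_n = 0.672096.
Rearranging for μ₀: μ₀ = (μ_n·τ_n − τ_data·x̄)/τ₀ = (19.0545·0.672096 − 0.659341·19.1) / 0.012755 = 0.213040/0.012755 ≈ 16.7.

μ₀ = 16.7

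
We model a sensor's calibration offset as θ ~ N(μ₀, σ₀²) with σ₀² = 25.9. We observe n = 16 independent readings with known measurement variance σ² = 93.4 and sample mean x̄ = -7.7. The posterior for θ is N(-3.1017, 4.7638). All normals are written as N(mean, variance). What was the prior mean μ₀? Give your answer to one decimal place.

The posterior mean is a precision-weighted average: μ_n = (τ₀μ₀ + τ_data·x̄)/(τ₀+τ_data), with τ₀=1/σ₀² and τ_data=n/σ².
Here τ₀ = 1/25.9 = 0.038610 and τ_data = 16/93.4 = 0.171306, so τ_n = 0.209916.
Rearranging for μ₀: μ₀ = (μ_n·τ_n − τ_data·x̄)/τ₀ = (-3.1017·0.209916 − 0.171306·-7.7) / 0.038610 = 0.667960/0.038610 ≈ 17.3.

μ₀ = 17.3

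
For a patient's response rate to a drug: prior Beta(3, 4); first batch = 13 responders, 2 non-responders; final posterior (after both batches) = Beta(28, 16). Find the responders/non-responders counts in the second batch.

Because Beta–binomial updating is additive in the counts, the combined data contributed (α_post−α_prior, β_post−β_prior) successes and failures.
Total across both batches: 28−3=25 responders, 16−4=12 non-responders.
Subtract the first batch: 25−13=12 responders and 12−2=10 non-responders.

12 responders and 10 non-responders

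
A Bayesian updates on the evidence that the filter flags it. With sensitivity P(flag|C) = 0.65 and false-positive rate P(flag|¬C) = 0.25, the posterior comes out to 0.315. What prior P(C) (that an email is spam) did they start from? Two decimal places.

P(C) = 0.15

In odds form, posterior odds = prior odds × likelihood ratio, so prior odds = posterior odds ÷ LR.
Posterior odds = 0.315/(1−0.315) = 0.4599. LR = 0.65/0.25 = 2.6000.
Prior odds = 0.4599/2.6000 = 0.1769, so P(C) = 0.1769/(1+0.1769) ≈ 0.15.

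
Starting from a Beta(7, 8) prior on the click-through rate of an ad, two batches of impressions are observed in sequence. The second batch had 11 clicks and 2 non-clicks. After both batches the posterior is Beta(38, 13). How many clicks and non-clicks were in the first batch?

20 clicks and 3 non-clicks

Because Beta–binomial updating is additive in the counts, the combined data contributed (α_post−α_prior, β_post−β_prior) successes and failures.
Total across both batches: 38−7=31 clicks, 13−8=5 non-clicks.
Subtract the second batch: 31−11=20 clicks and 5−2=3 non-clicks.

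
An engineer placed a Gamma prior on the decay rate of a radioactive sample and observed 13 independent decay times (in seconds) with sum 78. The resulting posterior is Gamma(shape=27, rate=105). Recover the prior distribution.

Gamma(shape=14, rate=27)

Gamma–exponential conjugacy: posterior shape = α + n, posterior rate = β + Σtᵢ.
So α = 27 − 13 = 14 and β = 105 − 78 = 27.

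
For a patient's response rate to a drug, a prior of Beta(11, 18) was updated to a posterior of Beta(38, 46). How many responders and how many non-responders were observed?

Under Beta–binomial conjugacy the posterior parameters are (α+s, β+f).
So s = 38 − 11 = 27 and f = 46 − 18 = 28.

27 responders and 28 non-responders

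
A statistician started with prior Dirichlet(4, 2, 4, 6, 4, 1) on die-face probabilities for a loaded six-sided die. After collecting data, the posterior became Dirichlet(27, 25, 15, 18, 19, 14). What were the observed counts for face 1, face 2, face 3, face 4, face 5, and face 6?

For a Dirichlet(α) prior with multinomial counts c, the posterior is Dirichlet(α + c) componentwise.
Counts are posterior − prior componentwise: 27−4=23, 25−2=23, 15−4=11, 18−6=12, 19−4=15, 14−1=13.

counts (23, 23, 11, 12, 15, 13)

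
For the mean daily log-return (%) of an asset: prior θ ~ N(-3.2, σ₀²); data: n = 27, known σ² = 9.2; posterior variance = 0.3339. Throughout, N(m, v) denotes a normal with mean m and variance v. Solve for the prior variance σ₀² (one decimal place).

σ₀² = 16.6

For the Normal–Normal model with known σ², precisions add: τ_n = τ₀ + n/σ².
So 1/σ₀² = 1/0.3339 − 27/9.2 = 2.994909 − 2.934783 = 0.060126.
Hence σ₀² = 1/0.060126 ≈ 16.6.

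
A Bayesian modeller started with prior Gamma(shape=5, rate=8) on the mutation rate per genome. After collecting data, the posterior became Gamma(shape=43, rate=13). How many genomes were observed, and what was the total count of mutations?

n = 5 genomes with total 38 mutations

A Gamma(α, β) prior (rate parametrization) on a Poisson rate with n observations summing to S gives posterior Gamma(α+S, β+n).
Matching: Σxᵢ = 43 − 5 = 38 and n = 13 − 8 = 5.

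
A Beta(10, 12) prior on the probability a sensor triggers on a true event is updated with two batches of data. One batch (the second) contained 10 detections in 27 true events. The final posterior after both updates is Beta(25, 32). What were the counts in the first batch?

Sequential conjugate updates are equivalent to a single update on the pooled data, so total successes = posterior α − prior α and total failures = posterior β − prior β.
Total across both batches: 25−10=15 detections, 32−12=20 misses.
Subtract the second batch: 15−10=5 detections and 20−17=3 misses.

5 detections and 3 misses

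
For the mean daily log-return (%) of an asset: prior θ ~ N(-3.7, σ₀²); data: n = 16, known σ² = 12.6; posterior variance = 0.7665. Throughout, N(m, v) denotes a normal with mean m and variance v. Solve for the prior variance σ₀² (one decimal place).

Posterior precision equals prior precision plus data precision: 1/σ_n² = 1/σ₀² + n/σ².
So 1/σ₀² = 1/0.7665 − 16/12.6 = 1.304631 − 1.269841 = 0.034790.
Hence σ₀² = 1/0.034790 ≈ 28.7.

σ₀² = 28.7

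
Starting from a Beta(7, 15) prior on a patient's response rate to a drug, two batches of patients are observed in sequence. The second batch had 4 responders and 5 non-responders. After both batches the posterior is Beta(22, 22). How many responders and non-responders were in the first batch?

11 responders and 2 non-responders

Sequential conjugate updates are equivalent to a single update on the pooled data, so total successes = posterior α − prior α and total failures = posterior β − prior β.
Total across both batches: 22−7=15 responders, 22−15=7 non-responders.
Subtract the second batch: 15−4=11 responders and 7−5=2 non-responders.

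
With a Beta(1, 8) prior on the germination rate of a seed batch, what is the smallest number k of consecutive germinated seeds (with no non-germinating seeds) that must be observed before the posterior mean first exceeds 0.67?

k = 16

After k germinated seeds and 0 non-germinating seeds the posterior is Beta(1+k, 8), with mean (1+k)/(1+8+k).
Set (1+k)/(9+k) > 0.67 and solve: k > (0.67·9 − 1)/(1 − 0.67) = 15.242.
The smallest integer exceeding 15.242 is 16, and checking k=16: (17)/(25) = 0.6800 > 0.67.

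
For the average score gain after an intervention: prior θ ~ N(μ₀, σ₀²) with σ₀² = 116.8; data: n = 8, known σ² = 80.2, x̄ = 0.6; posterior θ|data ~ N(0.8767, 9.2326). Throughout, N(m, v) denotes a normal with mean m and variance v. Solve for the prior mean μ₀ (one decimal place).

μ₀ = 4.1

With known observation variance, the Normal–Normal posterior has precision τ_n = τ₀ + n/σ² and mean μ_n = (τ₀μ₀ + (n/σ²)x̄)/τ_n.
Here τ₀ = 1/116.8 = 0.008562 and τ_data = 8/80.2 = 0.099751, so τ_n = 0.108313.
Rearranging for μ₀: μ₀ = (μ_n·τ_n − τ_data·x̄)/τ₀ = (0.8767·0.108313 − 0.099751·0.6) / 0.008562 = 0.035107/0.008562 ≈ 4.1.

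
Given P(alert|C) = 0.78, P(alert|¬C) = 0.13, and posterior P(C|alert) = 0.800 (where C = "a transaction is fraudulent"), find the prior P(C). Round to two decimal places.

Bayes' rule in odds form gives O(C|E) = O(C)·[P(E|C)/P(E|¬C)], hence O(C) = O(C|E)/LR.
Posterior odds = 0.800/(1−0.800) = 4.0000. LR = 0.78/0.13 = 6.0000.
Prior odds = 4.0000/6.0000 = 0.6667, so P(C) = 0.6667/(1+0.6667) ≈ 0.40.

P(C) = 0.40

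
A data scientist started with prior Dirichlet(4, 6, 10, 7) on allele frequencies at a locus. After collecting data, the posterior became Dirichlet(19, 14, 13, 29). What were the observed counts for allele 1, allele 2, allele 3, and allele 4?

For a Dirichlet(α) prior with multinomial counts c, the posterior is Dirichlet(α + c) componentwise.
Counts are posterior − prior componentwise: 19−4=15, 14−6=8, 13−10=3, 29−7=22.

counts (15, 8, 3, 22)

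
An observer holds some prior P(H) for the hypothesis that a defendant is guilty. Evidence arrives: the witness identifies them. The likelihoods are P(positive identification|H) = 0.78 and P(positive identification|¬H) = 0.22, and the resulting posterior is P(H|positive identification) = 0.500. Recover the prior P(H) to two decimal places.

In odds form, posterior odds = prior odds × likelihood ratio, so prior odds = posterior odds ÷ LR.
Posterior odds = 0.500/(1−0.500) = 1.0000. LR = 0.78/0.22 = 3.5455.
Prior odds = 1.0000/3.5455 = 0.2820, so P(H) = 0.2820/(1+0.2820) ≈ 0.22.

P(H) = 0.22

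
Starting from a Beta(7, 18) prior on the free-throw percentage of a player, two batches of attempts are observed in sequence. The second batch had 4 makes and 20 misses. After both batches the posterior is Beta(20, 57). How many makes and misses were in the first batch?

9 makes and 19 misses

Because Beta–binomial updating is additive in the counts, the combined data contributed (α_post−α_prior, β_post−β_prior) successes and failures.
Total across both batches: 20−7=13 makes, 57−18=39 misses.
Subtract the second batch: 13−4=9 makes and 39−20=19 misses.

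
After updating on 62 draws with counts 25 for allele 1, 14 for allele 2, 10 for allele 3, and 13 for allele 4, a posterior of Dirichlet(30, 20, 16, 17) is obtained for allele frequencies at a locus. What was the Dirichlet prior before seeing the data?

For a Dirichlet(α) prior with multinomial counts c, the posterior is Dirichlet(α + c) componentwise.
Subtract each count from the matching posterior parameter: 30−25=5, 20−14=6, 16−10=6, 17−13=4.

Dirichlet(5, 6, 6, 4)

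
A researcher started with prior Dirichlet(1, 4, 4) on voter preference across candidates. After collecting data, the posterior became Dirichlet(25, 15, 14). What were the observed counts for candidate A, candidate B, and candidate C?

counts (24, 11, 10)

For a Dirichlet(α) prior with multinomial counts c, the posterior is Dirichlet(α + c) componentwise.
Counts are posterior − prior componentwise: 25−1=24, 15−4=11, 14−4=10.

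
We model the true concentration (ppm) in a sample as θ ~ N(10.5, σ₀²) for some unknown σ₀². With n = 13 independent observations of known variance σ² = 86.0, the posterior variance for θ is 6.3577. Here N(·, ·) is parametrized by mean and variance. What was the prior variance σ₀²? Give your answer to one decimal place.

Posterior precision equals prior precision plus data precision: 1/σ_n² = 1/σ₀² + n/σ².
So 1/σ₀² = 1/6.3577 − 13/86.0 = 0.157290 − 0.151163 = 0.006127.
Hence σ₀² = 1/0.006127 ≈ 163.2.

σ₀² = 163.2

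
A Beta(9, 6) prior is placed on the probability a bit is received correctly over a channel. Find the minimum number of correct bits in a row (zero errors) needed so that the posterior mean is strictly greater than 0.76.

k = 11

After k correct bits and 0 errors the posterior is Beta(9+k, 6), with mean (9+k)/(9+6+k).
Set (9+k)/(15+k) > 0.76 and solve: k > (0.76·15 − 9)/(1 − 0.76) = 10.000.
The smallest integer exceeding 10.000 is 11, and checking k=11: (20)/(26) = 0.7692 > 0.76.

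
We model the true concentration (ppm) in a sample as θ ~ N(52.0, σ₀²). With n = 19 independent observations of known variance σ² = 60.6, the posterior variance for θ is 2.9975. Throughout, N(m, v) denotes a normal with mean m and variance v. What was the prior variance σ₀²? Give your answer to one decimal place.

For the Normal–Normal model with known σ², precisions add: τ_n = τ₀ + n/σ².
So 1/σ₀² = 1/2.9975 − 19/60.6 = 0.333611 − 0.313531 = 0.020080.
Hence σ₀² = 1/0.020080 ≈ 49.8.

σ₀² = 49.8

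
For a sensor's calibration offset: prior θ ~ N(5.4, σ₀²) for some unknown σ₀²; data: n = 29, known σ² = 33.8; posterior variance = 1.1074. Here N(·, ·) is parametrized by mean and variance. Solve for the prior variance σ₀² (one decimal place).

For the Normal–Normal model with known σ², precisions add: τ_n = τ₀ + n/σ².
So 1/σ₀² = 1/1.1074 − 29/33.8 = 0.903016 − 0.857988 = 0.045028.
Hence σ₀² = 1/0.045028 ≈ 22.2.

σ₀² = 22.2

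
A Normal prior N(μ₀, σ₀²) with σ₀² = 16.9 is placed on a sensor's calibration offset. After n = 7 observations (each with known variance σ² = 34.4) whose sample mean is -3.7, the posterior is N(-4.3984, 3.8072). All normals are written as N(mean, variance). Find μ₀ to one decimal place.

With known observation variance, the Normal–Normal posterior has precision τ_n = τ₀ + n/σ² and mean μ_n = (τ₀μ₀ + (n/σ²)x̄)/τ_n.
Here τ₀ = 1/16.9 = 0.059172 and τ_data = 7/34.4 = 0.203488, so τ_n = 0.262660.
Rearranging for μ₀: μ₀ = (μ_n·τ_n − τ_data·x̄)/τ₀ = (-4.3984·0.262660 − 0.203488·-3.7) / 0.059172 = -0.402378/0.059172 ≈ -6.8.

μ₀ = -6.8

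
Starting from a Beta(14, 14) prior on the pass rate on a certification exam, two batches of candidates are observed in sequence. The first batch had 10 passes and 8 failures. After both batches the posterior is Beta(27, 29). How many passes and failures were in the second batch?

3 passes and 7 failures

Because Beta–binomial updating is additive in the counts, the combined data contributed (α_post−α_prior, β_post−β_prior) successes and failures.
Total across both batches: 27−14=13 passes, 29−14=15 failures.
Subtract the first batch: 13−10=3 passes and 15−8=7 failures.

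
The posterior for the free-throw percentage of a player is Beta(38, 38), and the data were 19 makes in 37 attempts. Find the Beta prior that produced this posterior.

A Beta(α, β) prior with s successes and f failures in binomial data gives a Beta(α+s, β+f) posterior.
So α = 38 − 19 = 19 and β = 38 − 18 = 20.

Beta(19, 20)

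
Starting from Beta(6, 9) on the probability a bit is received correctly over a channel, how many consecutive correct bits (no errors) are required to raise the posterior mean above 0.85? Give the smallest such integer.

After k correct bits and 0 errors the posterior is Beta(6+k, 9), with mean (6+k)/(6+9+k).
Set (6+k)/(15+k) > 0.85 and solve: k > (0.85·15 − 6)/(1 − 0.85) = 45.000.
The smallest integer exceeding 45.000 is 46.

k = 46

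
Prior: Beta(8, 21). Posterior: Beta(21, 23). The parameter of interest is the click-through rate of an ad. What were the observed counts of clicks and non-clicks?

Beta is conjugate to the binomial likelihood: posterior = Beta(α+s, β+f).
So s = 21 − 8 = 13 and f = 23 − 21 = 2.

13 clicks and 2 non-clicks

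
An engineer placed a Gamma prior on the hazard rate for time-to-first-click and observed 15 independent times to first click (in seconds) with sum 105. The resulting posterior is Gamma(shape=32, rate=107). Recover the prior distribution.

Gamma(shape=17, rate=2)

For an exponential likelihood with a Gamma(α, β) prior on the rate, n observations with total T give posterior Gamma(α+n, β+T).
So α = 32 − 15 = 17 and β = 107 − 105 = 2.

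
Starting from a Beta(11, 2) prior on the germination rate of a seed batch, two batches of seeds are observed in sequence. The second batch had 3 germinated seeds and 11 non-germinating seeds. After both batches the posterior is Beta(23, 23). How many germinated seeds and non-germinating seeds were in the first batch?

9 germinated seeds and 10 non-germinating seeds

Sequential conjugate updates are equivalent to a single update on the pooled data, so total successes = posterior α − prior α and total failures = posterior β − prior β.
Total across both batches: 23−11=12 germinated seeds, 23−2=21 non-germinating seeds.
Subtract the second batch: 12−3=9 germinated seeds and 21−11=10 non-germinating seeds.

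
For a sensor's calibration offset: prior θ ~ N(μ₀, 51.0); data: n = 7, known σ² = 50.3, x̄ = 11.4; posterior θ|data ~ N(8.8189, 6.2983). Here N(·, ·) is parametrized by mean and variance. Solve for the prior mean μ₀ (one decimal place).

μ₀ = -9.5

The posterior mean is a precision-weighted average: μ_n = (τ₀μ₀ + τ_data·x̄)/(τ₀+τ_data), with τ₀=1/σ₀² and τ_data=n/σ².
Here τ₀ = 1/51.0 = 0.019608 and τ_data = 7/50.3 = 0.139165, so τ_n = 0.158773.
Rearranging for μ₀: μ₀ = (μ_n·τ_n − τ_data·x̄)/τ₀ = (8.8189·0.158773 − 0.139165·11.4) / 0.019608 = -0.186278/0.019608 ≈ -9.5.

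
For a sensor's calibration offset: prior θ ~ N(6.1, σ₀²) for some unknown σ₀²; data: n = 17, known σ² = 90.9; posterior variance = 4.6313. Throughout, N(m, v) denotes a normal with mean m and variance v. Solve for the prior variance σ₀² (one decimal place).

σ₀² = 34.6

For the Normal–Normal model with known σ², precisions add: τ_n = τ₀ + n/σ².
So 1/σ₀² = 1/4.6313 − 17/90.9 = 0.215922 − 0.187019 = 0.028903.
Hence σ₀² = 1/0.028903 ≈ 34.6.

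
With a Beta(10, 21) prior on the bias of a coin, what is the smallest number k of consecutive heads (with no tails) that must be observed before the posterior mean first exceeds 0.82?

After k heads and 0 tails the posterior is Beta(10+k, 21), with mean (10+k)/(10+21+k).
Set (10+k)/(31+k) > 0.82 and solve: k > (0.82·31 − 10)/(1 − 0.82) = 85.667.
The smallest integer exceeding 85.667 is 86.

k = 86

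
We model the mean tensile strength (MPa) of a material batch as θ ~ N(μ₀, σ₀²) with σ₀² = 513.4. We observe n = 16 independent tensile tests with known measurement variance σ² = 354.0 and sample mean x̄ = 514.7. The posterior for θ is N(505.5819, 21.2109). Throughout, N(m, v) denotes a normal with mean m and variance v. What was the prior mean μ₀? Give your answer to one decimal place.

μ₀ = 294.0

The posterior mean is a precision-weighted average: μ_n = (τ₀μ₀ + τ_data·x̄)/(τ₀+τ_data), with τ₀=1/σ₀² and τ_data=n/σ².
Here τ₀ = 1/513.4 = 0.001948 and τ_data = 16/354.0 = 0.045198, so τ_n = 0.047146.
Rearranging for μ₀: μ₀ = (μ_n·τ_n − τ_data·x̄)/τ₀ = (505.5819·0.047146 − 0.045198·514.7) / 0.001948 = 0.572754/0.001948 ≈ 294.0.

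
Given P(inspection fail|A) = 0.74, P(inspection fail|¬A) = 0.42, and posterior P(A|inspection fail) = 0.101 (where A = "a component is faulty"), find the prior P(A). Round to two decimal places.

P(A) = 0.06

Bayes' rule in odds form gives O(A|E) = O(A)·[P(E|A)/P(E|¬A)], hence O(A) = O(A|E)/LR.
Posterior odds = 0.101/(1−0.101) = 0.1123. LR = 0.74/0.42 = 1.7619.
Prior odds = 0.1123/1.7619 = 0.0637, so P(A) = 0.0637/(1+0.0637) ≈ 0.06.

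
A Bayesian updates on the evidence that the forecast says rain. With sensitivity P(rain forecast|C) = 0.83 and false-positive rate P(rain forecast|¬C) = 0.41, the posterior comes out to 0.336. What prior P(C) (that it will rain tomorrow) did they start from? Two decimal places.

In odds form, posterior odds = prior odds × likelihood ratio, so prior odds = posterior odds ÷ LR.
Posterior odds = 0.336/(1−0.336) = 0.5060. LR = 0.83/0.41 = 2.0244.
Prior odds = 0.5060/2.0244 = 0.2500, so P(C) = 0.2500/(1+0.2500) ≈ 0.20.

P(C) = 0.20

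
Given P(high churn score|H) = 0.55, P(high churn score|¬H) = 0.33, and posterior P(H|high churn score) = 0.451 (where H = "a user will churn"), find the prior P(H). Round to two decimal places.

P(H) = 0.33

In odds form, posterior odds = prior odds × likelihood ratio, so prior odds = posterior odds ÷ LR.
Posterior odds = 0.451/(1−0.451) = 0.8215. LR = 0.55/0.33 = 1.6667.
Prior odds = 0.8215/1.6667 = 0.4929, so P(H) = 0.4929/(1+0.4929) ≈ 0.33.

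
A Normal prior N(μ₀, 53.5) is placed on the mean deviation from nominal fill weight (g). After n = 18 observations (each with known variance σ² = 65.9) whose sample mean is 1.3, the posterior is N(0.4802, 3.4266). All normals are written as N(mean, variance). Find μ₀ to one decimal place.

μ₀ = -11.5

The posterior mean is a precision-weighted average: μ_n = (τ₀μ₀ + τ_data·x̄)/(τ₀+τ_data), with τ₀=1/σ₀² and τ_data=n/σ².
Here τ₀ = 1/53.5 = 0.018692 and τ_data = 18/65.9 = 0.273141, so τ_n = 0.291833.
Rearranging for μ₀: μ₀ = (μ_n·τ_n − τ_data·x̄)/τ₀ = (0.4802·0.291833 − 0.273141·1.3) / 0.018692 = -0.214945/0.018692 ≈ -11.5.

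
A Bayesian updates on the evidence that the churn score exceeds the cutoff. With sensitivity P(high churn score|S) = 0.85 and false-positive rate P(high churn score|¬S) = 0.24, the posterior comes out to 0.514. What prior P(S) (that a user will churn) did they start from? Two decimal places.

In odds form, posterior odds = prior odds × likelihood ratio, so prior odds = posterior odds ÷ LR.
Posterior odds = 0.514/(1−0.514) = 1.0576. LR = 0.85/0.24 = 3.5417.
Prior odds = 1.0576/3.5417 = 0.2986, so P(S) = 0.2986/(1+0.2986) ≈ 0.23.

P(S) = 0.23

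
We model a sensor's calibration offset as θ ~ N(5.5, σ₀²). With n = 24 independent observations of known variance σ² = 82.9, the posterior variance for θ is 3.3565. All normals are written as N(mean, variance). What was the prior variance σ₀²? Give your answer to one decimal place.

Posterior precision equals prior precision plus data precision: 1/σ_n² = 1/σ₀² + n/σ².
So 1/σ₀² = 1/3.3565 − 24/82.9 = 0.297929 − 0.289505 = 0.008424.
Hence σ₀² = 1/0.008424 ≈ 118.7.

σ₀² = 118.7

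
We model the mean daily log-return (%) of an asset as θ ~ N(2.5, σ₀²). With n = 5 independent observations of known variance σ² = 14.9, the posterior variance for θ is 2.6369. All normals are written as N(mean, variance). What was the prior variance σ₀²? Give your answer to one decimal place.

Posterior precision equals prior precision plus data precision: 1/σ_n² = 1/σ₀² + n/σ².
So 1/σ₀² = 1/2.6369 − 5/14.9 = 0.379233 − 0.335570 = 0.043663.
Hence σ₀² = 1/0.043663 ≈ 22.9.

σ₀² = 22.9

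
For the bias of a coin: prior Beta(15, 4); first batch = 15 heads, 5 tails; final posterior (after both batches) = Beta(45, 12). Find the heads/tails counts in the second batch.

Because Beta–binomial updating is additive in the counts, the combined data contributed (α_post−α_prior, β_post−β_prior) successes and failures.
Total across both batches: 45−15=30 heads, 12−4=8 tails.
Subtract the first batch: 30−15=15 heads and 8−5=3 tails.

15 heads and 3 tails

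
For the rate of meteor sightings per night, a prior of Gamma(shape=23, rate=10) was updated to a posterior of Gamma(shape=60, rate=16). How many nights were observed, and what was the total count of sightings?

A Gamma(α, β) prior (rate parametrization) on a Poisson rate with n observations summing to S gives posterior Gamma(α+S, β+n).
Matching: Σxᵢ = 60 − 23 = 37 and n = 16 − 10 = 6.

n = 6 nights with total 37 sightings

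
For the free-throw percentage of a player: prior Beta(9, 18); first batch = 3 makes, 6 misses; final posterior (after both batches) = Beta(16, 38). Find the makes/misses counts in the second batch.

4 makes and 14 misses

Sequential conjugate updates are equivalent to a single update on the pooled data, so total successes = posterior α − prior α and total failures = posterior β − prior β.
Total across both batches: 16−9=7 makes, 38−18=20 misses.
Subtract the first batch: 7−3=4 makes and 20−6=14 misses.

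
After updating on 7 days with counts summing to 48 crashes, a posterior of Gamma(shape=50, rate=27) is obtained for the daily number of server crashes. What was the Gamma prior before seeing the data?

Gamma–Poisson conjugacy: posterior shape = α + Σxᵢ, posterior rate = β + n.
So α = 50 − 48 = 2 and β = 27 − 7 = 20.

Gamma(shape=2, rate=20)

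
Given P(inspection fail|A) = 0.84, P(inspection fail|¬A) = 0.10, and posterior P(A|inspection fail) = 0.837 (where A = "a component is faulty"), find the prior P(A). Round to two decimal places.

In odds form, posterior odds = prior odds × likelihood ratio, so prior odds = posterior odds ÷ LR.
Posterior odds = 0.837/(1−0.837) = 5.1350. LR = 0.84/0.10 = 8.4000.
Prior odds = 5.1350/8.4000 = 0.6113, so P(A) = 0.6113/(1+0.6113) ≈ 0.38.

P(A) = 0.38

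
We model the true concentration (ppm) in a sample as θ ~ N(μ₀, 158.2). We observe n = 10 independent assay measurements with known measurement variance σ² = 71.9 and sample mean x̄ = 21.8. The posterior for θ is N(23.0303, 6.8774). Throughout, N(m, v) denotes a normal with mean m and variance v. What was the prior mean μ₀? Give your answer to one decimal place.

μ₀ = 50.1

With known observation variance, the Normal–Normal posterior has precision τ_n = τ₀ + n/σ² and mean μ_n = (τ₀μ₀ + (n/σ²)x̄)/τ_n.
Here τ₀ = 1/158.2 = 0.006321 and τ_data = 10/71.9 = 0.139082, so τ_n = 0.145403.
Rearranging for μ₀: μ₀ = (μ_n·τ_n − τ_data·x̄)/τ₀ = (23.0303·0.145403 − 0.139082·21.8) / 0.006321 = 0.316687/0.006321 ≈ 50.1.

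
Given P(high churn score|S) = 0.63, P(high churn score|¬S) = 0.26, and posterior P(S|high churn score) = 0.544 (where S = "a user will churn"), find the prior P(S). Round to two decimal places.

P(S) = 0.33

In odds form, posterior odds = prior odds × likelihood ratio, so prior odds = posterior odds ÷ LR.
Posterior odds = 0.544/(1−0.544) = 1.1930. LR = 0.63/0.26 = 2.4231.
Prior odds = 1.1930/2.4231 = 0.4923, so P(S) = 0.4923/(1+0.4923) ≈ 0.33.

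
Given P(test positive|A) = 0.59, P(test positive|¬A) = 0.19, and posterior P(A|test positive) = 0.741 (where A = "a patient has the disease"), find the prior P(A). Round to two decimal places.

Bayes' rule in odds form gives O(A|E) = O(A)·[P(E|A)/P(E|¬A)], hence O(A) = O(A|E)/LR.
Posterior odds = 0.741/(1−0.741) = 2.8610. LR = 0.59/0.19 = 3.1053.
Prior odds = 2.8610/3.1053 = 0.9213, so P(A) = 0.9213/(1+0.9213) ≈ 0.48.

P(A) = 0.48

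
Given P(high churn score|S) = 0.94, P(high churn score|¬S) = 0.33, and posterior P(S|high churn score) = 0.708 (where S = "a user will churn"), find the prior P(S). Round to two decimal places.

P(S) = 0.46

Bayes' rule in odds form gives O(S|E) = O(S)·[P(E|S)/P(E|¬S)], hence O(S) = O(S|E)/LR.
Posterior odds = 0.708/(1−0.708) = 2.4247. LR = 0.94/0.33 = 2.8485.
Prior odds = 2.4247/2.8485 = 0.8512, so P(S) = 0.8512/(1+0.8512) ≈ 0.46.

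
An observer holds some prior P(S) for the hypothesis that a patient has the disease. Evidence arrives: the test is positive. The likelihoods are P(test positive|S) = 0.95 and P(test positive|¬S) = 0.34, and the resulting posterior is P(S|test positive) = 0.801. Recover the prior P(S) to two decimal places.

In odds form, posterior odds = prior odds × likelihood ratio, so prior odds = posterior odds ÷ LR.
Posterior odds = 0.801/(1−0.801) = 4.0251. LR = 0.95/0.34 = 2.7941.
Prior odds = 4.0251/2.7941 = 1.4406, so P(S) = 1.4406/(1+1.4406) ≈ 0.59.

P(S) = 0.59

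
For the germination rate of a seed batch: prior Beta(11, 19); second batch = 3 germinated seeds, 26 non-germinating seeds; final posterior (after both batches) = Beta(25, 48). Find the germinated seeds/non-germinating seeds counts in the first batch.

Sequential conjugate updates are equivalent to a single update on the pooled data, so total successes = posterior α − prior α and total failures = posterior β − prior β.
Total across both batches: 25−11=14 germinated seeds, 48−19=29 non-germinating seeds.
Subtract the second batch: 14−3=11 germinated seeds and 29−26=3 non-germinating seeds.

11 germinated seeds and 3 non-germinating seeds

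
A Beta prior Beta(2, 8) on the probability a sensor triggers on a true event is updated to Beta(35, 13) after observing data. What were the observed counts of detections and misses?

Beta is conjugate to the binomial likelihood: posterior = Beta(a+s, b+f).
So s = 35 − 2 = 33 and f = 13 − 8 = 5.

33 detections and 5 misses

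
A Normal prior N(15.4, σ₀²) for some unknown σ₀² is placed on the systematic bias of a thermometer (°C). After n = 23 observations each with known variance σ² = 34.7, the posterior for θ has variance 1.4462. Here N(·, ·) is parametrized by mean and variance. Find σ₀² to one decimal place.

For the Normal–Normal model with known σ², precisions add: τ_n = τ₀ + n/σ².
So 1/σ₀² = 1/1.4462 − 23/34.7 = 0.691467 − 0.662824 = 0.028643.
Hence σ₀² = 1/0.028643 ≈ 34.9.

σ₀² = 34.9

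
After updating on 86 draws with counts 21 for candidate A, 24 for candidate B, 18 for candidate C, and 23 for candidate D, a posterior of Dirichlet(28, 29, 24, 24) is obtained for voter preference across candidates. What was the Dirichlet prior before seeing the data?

Dirichlet(7, 5, 6, 1)

For a Dirichlet(α) prior with multinomial counts c, the posterior is Dirichlet(α + c) componentwise.
Subtract each count from the matching posterior parameter: 28−21=7, 29−24=5, 24−18=6, 24−23=1.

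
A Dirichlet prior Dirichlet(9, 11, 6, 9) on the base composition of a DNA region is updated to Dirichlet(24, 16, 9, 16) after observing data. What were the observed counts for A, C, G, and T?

For a Dirichlet(α) prior with multinomial counts c, the posterior is Dirichlet(α + c) componentwise.
Counts are posterior − prior componentwise: 24−9=15, 16−11=5, 9−6=3, 16−9=7.

counts (15, 5, 3, 7)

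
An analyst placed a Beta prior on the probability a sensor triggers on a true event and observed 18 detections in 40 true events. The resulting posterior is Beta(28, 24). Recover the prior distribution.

Beta(10, 2)

Beta is conjugate to the binomial likelihood: posterior = Beta(a+s, b+f).
So a = 28 − 18 = 10 and b = 24 − 22 = 2.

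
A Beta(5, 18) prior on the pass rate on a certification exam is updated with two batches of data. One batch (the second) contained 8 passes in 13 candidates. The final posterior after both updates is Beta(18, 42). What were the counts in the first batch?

Because Beta–binomial updating is additive in the counts, the combined data contributed (α_post−α_prior, β_post−β_prior) successes and failures.
Total across both batches: 18−5=13 passes, 42−18=24 failures.
Subtract the second batch: 13−8=5 passes and 24−5=19 failures.

5 passes and 19 failures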